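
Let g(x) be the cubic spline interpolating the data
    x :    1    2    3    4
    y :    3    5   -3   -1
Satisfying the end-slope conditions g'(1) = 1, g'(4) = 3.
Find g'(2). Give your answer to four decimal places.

Let σ_i = g''(x_i). Step sizes h_i = 1, 1, 1; slopes of the chords Δ_i = (y_(i+1) - y_i)/h_i = 2, -8, 2.
  1·σ_0 + 4·σ_1 + 1·σ_2 = 6(Δ_1 - Δ_0) = -60
  1·σ_1 + 4·σ_2 + 1·σ_3 = 6(Δ_2 - Δ_1) = 60
Clamped end conditions give two more equations: 2h_0·σ_0 + h_0·σ_1 = 6(Δ_0 - g'(1)) = 6 and h_2·σ_2 + 2h_2·σ_3 = 6(g'(4) - Δ_2) = 6.
Solving: σ_0 = 46/3, σ_1 = -74/3, σ_2 = 70/3, σ_3 = -26/3.
On [2, 3], g'(x) = b_1 + 2c_1·(x - 2) + 3d_1·(x - 2)² with b_1 = Δ_1 - h_1(2σ_1 + σ_2)/6 = -11/3, c_1 = σ_1/2 = -37/3, d_1 = (σ_2 - σ_1)/(6h_1) = 8. So g'(2) = -11/3.

-3.6667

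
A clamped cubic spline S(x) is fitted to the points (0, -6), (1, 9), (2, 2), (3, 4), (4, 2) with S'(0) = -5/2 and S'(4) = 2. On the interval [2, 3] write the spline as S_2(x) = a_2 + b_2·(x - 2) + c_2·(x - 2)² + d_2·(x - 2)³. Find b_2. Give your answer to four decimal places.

-6.0357

With M_i denoting the second derivative at x_i, h_i = 1, 1, 1, 1, and Δ_i = (y_(i+1) − y_i)/h_i = 15, -7, 2, -2:
  1·M_0 + 4·M_1 + 1·M_2 = 6(Δ_1 - Δ_0) = -132
  1·M_1 + 4·M_2 + 1·M_3 = 6(Δ_2 - Δ_1) = 54
  1·M_2 + 4·M_3 + 1·M_4 = 6(Δ_3 - Δ_2) = -24
Clamped end conditions give two more equations: 2h_0·M_0 + h_0·M_1 = 6(Δ_0 - S'(0)) = 105 and h_3·M_3 + 2h_3·M_4 = 6(S'(4) - Δ_3) = 24.
Forward elimination and back-substitution give M_0 = 4689/56, M_1 = -1749/28, M_2 = 273/8, M_3 = -561/28, M_4 = 1233/56.
On [2, 3], with S_2(x) = a_2 + b_2·(x - 2) + c_2·(x - 2)² + d_2·(x - 2)³: c_2 = M_2/2 = 273/16, d_2 = (M_3 - M_2)/(6h_2) = -1011/112, b_2 = Δ_2 - h_2(2M_2 + M_3)/6 = -169/28.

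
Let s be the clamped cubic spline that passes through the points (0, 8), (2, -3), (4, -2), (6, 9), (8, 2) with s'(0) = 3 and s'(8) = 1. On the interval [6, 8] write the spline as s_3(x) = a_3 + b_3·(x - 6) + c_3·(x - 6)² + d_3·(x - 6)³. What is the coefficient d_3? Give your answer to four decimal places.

Write σ_i for s''(x_i). With h_i = 2, 2, 2, 2 and divided differences Δ_i = -11/2, 1/2, 11/2, -7/2, the continuity of s' gives the tridiagonal system
  2·σ_0 + 8·σ_1 + 2·σ_2 = 6(Δ_1 - Δ_0) = 36
  2·σ_1 + 8·σ_2 + 2·σ_3 = 6(Δ_2 - Δ_1) = 30
  2·σ_2 + 8·σ_3 + 2·σ_4 = 6(Δ_3 - Δ_2) = -54
Clamped end conditions give two more equations: 2h_0·σ_0 + h_0·σ_1 = 6(Δ_0 - s'(0)) = -51 and h_3·σ_3 + 2h_3·σ_4 = 6(s'(8) - Δ_3) = 27.
Hence σ_0 = -923/56, σ_1 = 209/28, σ_2 = 37/8, σ_3 = -307/28, σ_4 = 685/56.
On [6, 8], with s_3(x) = a_3 + b_3·(x - 6) + c_3·(x - 6)² + d_3·(x - 6)³: c_3 = σ_3/2 = -307/56, d_3 = (σ_4 - σ_3)/(6h_3) = 433/224, b_3 = Δ_3 - h_3(2σ_3 + σ_4)/6 = -15/56.

1.9330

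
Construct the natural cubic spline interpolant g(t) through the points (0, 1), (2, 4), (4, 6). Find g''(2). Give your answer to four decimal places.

-0.3750

With σ_i denoting the second derivative at x_i, h_i = 2, 2, and Δ_i = (y_(i+1) − y_i)/h_i = 3/2, 1:
  2·σ_0 + 8·σ_1 + 2·σ_2 = 6(Δ_1 - Δ_0) = -3
Natural end conditions: σ_0 = σ_2 = 0.
Solving: σ_0 = 0, σ_1 = -3/8, σ_2 = 0.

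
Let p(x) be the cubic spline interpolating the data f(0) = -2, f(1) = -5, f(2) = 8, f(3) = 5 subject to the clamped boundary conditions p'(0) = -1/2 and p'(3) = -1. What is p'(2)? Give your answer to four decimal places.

With m_i denoting the second derivative at x_i, h_i = 1, 1, 1, and Δ_i = (y_(i+1) − y_i)/h_i = -3, 13, -3:
  1·m_0 + 4·m_1 + 1·m_2 = 6(Δ_1 - Δ_0) = 96
  1·m_1 + 4·m_2 + 1·m_3 = 6(Δ_2 - Δ_1) = -96
Clamped end conditions give two more equations: 2h_0·m_0 + h_0·m_1 = 6(Δ_0 - p'(0)) = -15 and h_2·m_2 + 2h_2·m_3 = 6(p'(3) - Δ_2) = 12.
Forward elimination and back-substitution give m_0 = -422/15, m_1 = 619/15, m_2 = -614/15, m_3 = 397/15.
On [2, 3], p'(x) = b_2 + 2c_2·(x - 2) + 3d_2·(x - 2)² with b_2 = Δ_2 - h_2(2m_2 + m_3)/6 = 187/30, c_2 = m_2/2 = -307/15, d_2 = (m_3 - m_2)/(6h_2) = 337/30. So p'(2) = 187/30.

6.2333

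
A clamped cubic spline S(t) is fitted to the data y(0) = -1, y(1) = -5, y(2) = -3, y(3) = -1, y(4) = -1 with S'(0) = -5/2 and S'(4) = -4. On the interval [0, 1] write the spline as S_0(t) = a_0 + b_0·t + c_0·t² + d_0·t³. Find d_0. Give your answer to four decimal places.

3.8839

Let σ_i = S''(x_i). Step sizes h_i = 1, 1, 1, 1; slopes of the chords Δ_i = (y_(i+1) - y_i)/h_i = -4, 2, 2, 0.
  1·σ_0 + 4·σ_1 + 1·σ_2 = 6(Δ_1 - Δ_0) = 36
  1·σ_1 + 4·σ_2 + 1·σ_3 = 6(Δ_2 - Δ_1) = 0
  1·σ_2 + 4·σ_3 + 1·σ_4 = 6(Δ_3 - Δ_2) = -12
Clamped end conditions give two more equations: 2h_0·σ_0 + h_0·σ_1 = 6(Δ_0 - S'(0)) = -9 and h_3·σ_3 + 2h_3·σ_4 = 6(S'(4) - Δ_3) = -24.
Hence σ_0 = -603/56, σ_1 = 351/28, σ_2 = -27/8, σ_3 = 27/28, σ_4 = -699/56.
On [0, 1], with S_0(t) = a_0 + b_0·t + c_0·t² + d_0·t³: c_0 = σ_0/2 = -603/112, d_0 = (σ_1 - σ_0)/(6h_0) = 435/112, b_0 = Δ_0 - h_0(2σ_0 + σ_1)/6 = -5/2.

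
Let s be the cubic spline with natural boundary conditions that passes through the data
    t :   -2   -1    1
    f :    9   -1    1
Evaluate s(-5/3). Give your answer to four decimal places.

Let σ_i = s''(x_i). Step sizes h_i = 1, 2; slopes of the chords Δ_i = (y_(i+1) - y_i)/h_i = -10, 1.
  1·σ_0 + 6·σ_1 + 2·σ_2 = 6(Δ_1 - Δ_0) = 66
Natural end conditions: σ_0 = σ_2 = 0.
Hence σ_0 = 0, σ_1 = 11, σ_2 = 0.
On [-2, -1], s(t) = 9 - 71/6·(t + 2) + 0·(t + 2)² + 11/6·(t + 2)³.
With (t + 2) = 1/3: s(-5/3) = 415/81.

5.1235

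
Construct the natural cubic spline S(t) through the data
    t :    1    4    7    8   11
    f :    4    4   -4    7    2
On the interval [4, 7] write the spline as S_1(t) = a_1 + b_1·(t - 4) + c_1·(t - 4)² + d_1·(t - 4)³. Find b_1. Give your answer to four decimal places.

-4.6842

Let σ_i = S''(x_i). Step sizes h_i = 3, 3, 1, 3; slopes of the chords Δ_i = (y_(i+1) - y_i)/h_i = 0, -8/3, 11, -5/3.
  3·σ_0 + 12·σ_1 + 3·σ_2 = 6(Δ_1 - Δ_0) = -16
  3·σ_1 + 8·σ_2 + 1·σ_3 = 6(Δ_2 - Δ_1) = 82
  1·σ_2 + 8·σ_3 + 3·σ_4 = 6(Δ_3 - Δ_2) = -76
Natural end conditions: σ_0 = σ_4 = 0.
Solving: σ_0 = 0, σ_1 = -89/19, σ_2 = 764/57, σ_3 = -637/57, σ_4 = 0.
On [4, 7], with S_1(t) = a_1 + b_1·(t - 4) + c_1·(t - 4)² + d_1·(t - 4)³: c_1 = σ_1/2 = -89/38, d_1 = (σ_2 - σ_1)/(6h_1) = 1031/1026, b_1 = Δ_1 - h_1(2σ_1 + σ_2)/6 = -89/19.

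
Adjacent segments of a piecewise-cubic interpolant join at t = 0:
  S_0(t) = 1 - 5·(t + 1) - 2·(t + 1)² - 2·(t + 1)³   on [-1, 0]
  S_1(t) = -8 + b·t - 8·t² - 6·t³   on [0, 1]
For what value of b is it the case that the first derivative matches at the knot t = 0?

-15

S_0'(t) = -5 - 4·(t + 1) - 6·(t + 1)², so S_0'(0) = -15. On the right, S_1'(0) = b, so b = -15.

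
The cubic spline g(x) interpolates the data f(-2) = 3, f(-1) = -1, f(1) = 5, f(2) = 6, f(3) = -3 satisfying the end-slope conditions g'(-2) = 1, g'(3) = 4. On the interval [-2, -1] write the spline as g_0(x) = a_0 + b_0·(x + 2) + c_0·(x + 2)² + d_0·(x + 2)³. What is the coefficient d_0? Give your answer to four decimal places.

Let M_i = g''(x_i). Step sizes h_i = 1, 2, 1, 1; slopes of the chords Δ_i = (y_(i+1) - y_i)/h_i = -4, 3, 1, -9.
  1·M_0 + 6·M_1 + 2·M_2 = 6(Δ_1 - Δ_0) = 42
  2·M_1 + 6·M_2 + 1·M_3 = 6(Δ_2 - Δ_1) = -12
  1·M_2 + 4·M_3 + 1·M_4 = 6(Δ_3 - Δ_2) = -60
Clamped end conditions give two more equations: 2h_0·M_0 + h_0·M_1 = 6(Δ_0 - g'(-2)) = -30 and h_3·M_3 + 2h_3·M_4 = 6(g'(3) - Δ_3) = 78.
Solving the tridiagonal system: M_0 = -651/32, M_1 = 171/16, M_2 = -57/64, M_3 = -897/32, M_4 = 3393/64.
On [-2, -1], with g_0(x) = a_0 + b_0·(x + 2) + c_0·(x + 2)² + d_0·(x + 2)³: c_0 = M_0/2 = -651/64, d_0 = (M_1 - M_0)/(6h_0) = 331/64, b_0 = Δ_0 - h_0(2M_0 + M_1)/6 = 1.

5.1719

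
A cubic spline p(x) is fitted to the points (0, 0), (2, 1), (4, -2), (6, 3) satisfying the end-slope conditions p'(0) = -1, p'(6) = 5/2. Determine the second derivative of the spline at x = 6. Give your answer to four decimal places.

-2.2333

With M_i denoting the second derivative at x_i, h_i = 2, 2, 2, and Δ_i = (y_(i+1) − y_i)/h_i = 1/2, -3/2, 5/2:
  2·M_0 + 8·M_1 + 2·M_2 = 6(Δ_1 - Δ_0) = -12
  2·M_1 + 8·M_2 + 2·M_3 = 6(Δ_2 - Δ_1) = 24
Clamped end conditions give two more equations: 2h_0·M_0 + h_0·M_1 = 6(Δ_0 - p'(0)) = 9 and h_2·M_2 + 2h_2·M_3 = 6(p'(6) - Δ_2) = 0.
Hence M_0 = 61/15, M_1 = -109/30, M_2 = 67/15, M_3 = -67/30.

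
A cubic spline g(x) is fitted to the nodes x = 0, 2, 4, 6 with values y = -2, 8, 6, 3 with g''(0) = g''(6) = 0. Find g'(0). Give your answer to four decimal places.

Write σ_i for g''(x_i). With h_i = 2, 2, 2 and divided differences Δ_i = 5, -1, -3/2, the continuity of g' gives the tridiagonal system
  2·σ_0 + 8·σ_1 + 2·σ_2 = 6(Δ_1 - Δ_0) = -36
  2·σ_1 + 8·σ_2 + 2·σ_3 = 6(Δ_2 - Δ_1) = -3
Natural end conditions: σ_0 = σ_3 = 0.
Solving the tridiagonal system: σ_0 = 0, σ_1 = -47/10, σ_2 = 4/5, σ_3 = 0.
On [0, 2], g'(x) = b_0 + 2c_0·x + 3d_0·x² with b_0 = Δ_0 - h_0(2σ_0 + σ_1)/6 = 197/30, c_0 = σ_0/2 = 0, d_0 = (σ_1 - σ_0)/(6h_0) = -47/120. So g'(0) = 197/30.

6.5667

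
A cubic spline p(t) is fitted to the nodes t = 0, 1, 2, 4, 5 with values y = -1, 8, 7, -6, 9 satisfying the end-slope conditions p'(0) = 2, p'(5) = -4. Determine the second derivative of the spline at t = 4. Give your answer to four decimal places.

Let σ_i = p''(x_i). Step sizes h_i = 1, 1, 2, 1; slopes of the chords Δ_i = (y_(i+1) - y_i)/h_i = 9, -1, -13/2, 15.
  1·σ_0 + 4·σ_1 + 1·σ_2 = 6(Δ_1 - Δ_0) = -60
  1·σ_1 + 6·σ_2 + 2·σ_3 = 6(Δ_2 - Δ_1) = -33
  2·σ_2 + 6·σ_3 + 1·σ_4 = 6(Δ_3 - Δ_2) = 129
Clamped end conditions give two more equations: 2h_0·σ_0 + h_0·σ_1 = 6(Δ_0 - p'(0)) = 42 and h_3·σ_3 + 2h_3·σ_4 = 6(p'(5) - Δ_3) = -114.
Solving: σ_0 = 3885/128, σ_1 = -1197/64, σ_2 = -1989/128, σ_3 = 1263/32, σ_4 = -4911/64.

39.4688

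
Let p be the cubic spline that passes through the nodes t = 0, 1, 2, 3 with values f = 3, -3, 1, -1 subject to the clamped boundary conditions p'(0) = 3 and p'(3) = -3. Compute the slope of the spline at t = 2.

3

With σ_i denoting the second derivative at x_i, h_i = 1, 1, 1, and Δ_i = (y_(i+1) − y_i)/h_i = -6, 4, -2:
  1·σ_0 + 4·σ_1 + 1·σ_2 = 6(Δ_1 - Δ_0) = 60
  1·σ_1 + 4·σ_2 + 1·σ_3 = 6(Δ_2 - Δ_1) = -36
Clamped end conditions give two more equations: 2h_0·σ_0 + h_0·σ_1 = 6(Δ_0 - p'(0)) = -54 and h_2·σ_2 + 2h_2·σ_3 = 6(p'(3) - Δ_2) = -6.
Hence σ_0 = -42, σ_1 = 30, σ_2 = -18, σ_3 = 6.
On [2, 3], p'(t) = b_2 + 2c_2·(t - 2) + 3d_2·(t - 2)² with b_2 = Δ_2 - h_2(2σ_2 + σ_3)/6 = 3, c_2 = σ_2/2 = -9, d_2 = (σ_3 - σ_2)/(6h_2) = 4. So p'(2) = 3.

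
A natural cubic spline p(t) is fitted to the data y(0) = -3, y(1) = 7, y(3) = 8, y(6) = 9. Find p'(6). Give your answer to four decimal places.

1.2976

Write M_i for p''(x_i). With h_i = 1, 2, 3 and divided differences Δ_i = 10, 1/2, 1/3, the continuity of p' gives the tridiagonal system
  1·M_0 + 6·M_1 + 2·M_2 = 6(Δ_1 - Δ_0) = -57
  2·M_1 + 10·M_2 + 3·M_3 = 6(Δ_2 - Δ_1) = -1
Natural end conditions: M_0 = M_3 = 0.
Hence M_0 = 0, M_1 = -71/7, M_2 = 27/14, M_3 = 0.
On [3, 6], p'(t) = b_2 + 2c_2·(t - 3) + 3d_2·(t - 3)² with b_2 = Δ_2 - h_2(2M_2 + M_3)/6 = -67/42, c_2 = M_2/2 = 27/28, d_2 = (M_3 - M_2)/(6h_2) = -3/28. So p'(6) = 109/84.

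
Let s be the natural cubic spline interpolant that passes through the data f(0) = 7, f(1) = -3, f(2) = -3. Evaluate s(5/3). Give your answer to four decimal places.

Put σ_i = s'' at the i-th knot. Here h = (1, 1) and Δ = (-10, 0), so the interior equations h_(i-1)·σ_(i-1) + 2(h_(i-1)+h_i)·σ_i + h_i·σ_(i+1) = 6(Δ_i − Δ_(i-1)) read
  1·σ_0 + 4·σ_1 + 1·σ_2 = 6(Δ_1 - Δ_0) = 60
Natural end conditions: σ_0 = σ_2 = 0.
Hence σ_0 = 0, σ_1 = 15, σ_2 = 0.
On [1, 2], s(x) = -3 - 5·(x - 1) + 15/2·(x - 1)² - 5/2·(x - 1)³.
With (x - 1) = 2/3: s(5/3) = -101/27.

-3.7407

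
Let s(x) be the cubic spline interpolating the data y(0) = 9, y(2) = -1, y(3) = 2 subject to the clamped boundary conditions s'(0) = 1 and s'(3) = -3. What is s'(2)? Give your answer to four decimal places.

1.3333

Put σ_i = s'' at the i-th knot. Here h = (2, 1) and Δ = (-5, 3), so the interior equations h_(i-1)·σ_(i-1) + 2(h_(i-1)+h_i)·σ_i + h_i·σ_(i+1) = 6(Δ_i − Δ_(i-1)) read
  2·σ_0 + 6·σ_1 + 1·σ_2 = 6(Δ_1 - Δ_0) = 48
Clamped end conditions give two more equations: 2h_0·σ_0 + h_0·σ_1 = 6(Δ_0 - s'(0)) = -36 and h_1·σ_1 + 2h_1·σ_2 = 6(s'(3) - Δ_1) = -36.
Solving the tridiagonal system: σ_0 = -55/3, σ_1 = 56/3, σ_2 = -82/3.
On [2, 3], s'(x) = b_1 + 2c_1·(x - 2) + 3d_1·(x - 2)² with b_1 = Δ_1 - h_1(2σ_1 + σ_2)/6 = 4/3, c_1 = σ_1/2 = 28/3, d_1 = (σ_2 - σ_1)/(6h_1) = -23/3. So s'(2) = 4/3.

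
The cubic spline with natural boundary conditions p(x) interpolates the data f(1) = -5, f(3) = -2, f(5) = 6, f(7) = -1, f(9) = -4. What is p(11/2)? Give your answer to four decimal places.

Write M_i for p''(x_i). With h_i = 2, 2, 2, 2 and divided differences Δ_i = 3/2, 4, -7/2, -3/2, the continuity of p' gives the tridiagonal system
  2·M_0 + 8·M_1 + 2·M_2 = 6(Δ_1 - Δ_0) = 15
  2·M_1 + 8·M_2 + 2·M_3 = 6(Δ_2 - Δ_1) = -45
  2·M_2 + 8·M_3 + 2·M_4 = 6(Δ_3 - Δ_2) = 12
Natural end conditions: M_0 = M_4 = 0.
Hence M_0 = 0, M_1 = 417/112, M_2 = -207/28, M_3 = 375/112, M_4 = 0.
On [5, 7], p(x) = 6 + 5/16·(x - 5) - 207/56·(x - 5)² + 401/448·(x - 5)³.
With (x - 5) = 1/2: p(11/2) = 19153/3584.

5.3440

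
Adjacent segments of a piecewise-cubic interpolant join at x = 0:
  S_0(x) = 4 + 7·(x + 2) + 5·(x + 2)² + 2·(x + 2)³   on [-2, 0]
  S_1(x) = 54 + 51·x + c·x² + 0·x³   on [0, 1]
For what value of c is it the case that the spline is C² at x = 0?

S_0''(x) = 10 + 12·(x + 2), so S_0''(0) = 34. On the right, S_1''(0) = 2c, so c = 17.

17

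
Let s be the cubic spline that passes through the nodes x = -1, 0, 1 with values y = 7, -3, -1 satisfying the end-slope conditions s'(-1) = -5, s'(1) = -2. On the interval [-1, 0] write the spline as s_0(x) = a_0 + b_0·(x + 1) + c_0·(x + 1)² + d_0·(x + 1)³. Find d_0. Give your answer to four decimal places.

Write M_i for s''(x_i). With h_i = 1, 1 and divided differences Δ_i = -10, 2, the continuity of s' gives the tridiagonal system
  1·M_0 + 4·M_1 + 1·M_2 = 6(Δ_1 - Δ_0) = 72
Clamped end conditions give two more equations: 2h_0·M_0 + h_0·M_1 = 6(Δ_0 - s'(-1)) = -30 and h_1·M_1 + 2h_1·M_2 = 6(s'(1) - Δ_1) = -24.
Forward elimination and back-substitution give M_0 = -63/2, M_1 = 33, M_2 = -57/2.
On [-1, 0], with s_0(x) = a_0 + b_0·(x + 1) + c_0·(x + 1)² + d_0·(x + 1)³: c_0 = M_0/2 = -63/4, d_0 = (M_1 - M_0)/(6h_0) = 43/4, b_0 = Δ_0 - h_0(2M_0 + M_1)/6 = -5.

10.7500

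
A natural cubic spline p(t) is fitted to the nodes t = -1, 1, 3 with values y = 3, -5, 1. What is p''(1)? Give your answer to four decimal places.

5.2500

Write σ_i for p''(x_i). With h_i = 2, 2 and divided differences Δ_i = -4, 3, the continuity of p' gives the tridiagonal system
  2·σ_0 + 8·σ_1 + 2·σ_2 = 6(Δ_1 - Δ_0) = 42
Natural end conditions: σ_0 = σ_2 = 0.
Solving the tridiagonal system: σ_0 = 0, σ_1 = 21/4, σ_2 = 0.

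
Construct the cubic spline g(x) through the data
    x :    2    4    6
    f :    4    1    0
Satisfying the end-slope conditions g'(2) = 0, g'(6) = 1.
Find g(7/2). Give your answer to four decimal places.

Put M_i = g'' at the i-th knot. Here h = (2, 2) and Δ = (-3/2, -1/2), so the interior equations h_(i-1)·M_(i-1) + 2(h_(i-1)+h_i)·M_i + h_i·M_(i+1) = 6(Δ_i − Δ_(i-1)) read
  2·M_0 + 8·M_1 + 2·M_2 = 6(Δ_1 - Δ_0) = 6
Clamped end conditions give two more equations: 2h_0·M_0 + h_0·M_1 = 6(Δ_0 - g'(2)) = -9 and h_1·M_1 + 2h_1·M_2 = 6(g'(6) - Δ_1) = 9.
Hence M_0 = -11/4, M_1 = 1, M_2 = 7/4.
On [2, 4], g(x) = 4 + 0·(x - 2) - 11/8·(x - 2)² + 5/16·(x - 2)³.
With (x - 2) = 3/2: g(7/2) = 251/128.

1.9609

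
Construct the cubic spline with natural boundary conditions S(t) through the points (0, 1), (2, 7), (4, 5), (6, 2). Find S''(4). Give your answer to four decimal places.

0.4000

Let M_i = S''(x_i). Step sizes h_i = 2, 2, 2; slopes of the chords Δ_i = (y_(i+1) - y_i)/h_i = 3, -1, -3/2.
  2·M_0 + 8·M_1 + 2·M_2 = 6(Δ_1 - Δ_0) = -24
  2·M_1 + 8·M_2 + 2·M_3 = 6(Δ_2 - Δ_1) = -3
Natural end conditions: M_0 = M_3 = 0.
Solving the tridiagonal system: M_0 = 0, M_1 = -31/10, M_2 = 2/5, M_3 = 0.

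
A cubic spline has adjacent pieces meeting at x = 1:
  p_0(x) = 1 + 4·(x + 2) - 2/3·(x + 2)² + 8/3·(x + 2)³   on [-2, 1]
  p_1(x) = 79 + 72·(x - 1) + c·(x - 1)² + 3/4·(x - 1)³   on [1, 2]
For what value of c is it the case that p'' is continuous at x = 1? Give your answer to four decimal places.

23.3333

p_0''(x) = -4/3 + 16·(x + 2), so p_0''(1) = 140/3. On the right, p_1''(1) = 2c, so c = 70/3.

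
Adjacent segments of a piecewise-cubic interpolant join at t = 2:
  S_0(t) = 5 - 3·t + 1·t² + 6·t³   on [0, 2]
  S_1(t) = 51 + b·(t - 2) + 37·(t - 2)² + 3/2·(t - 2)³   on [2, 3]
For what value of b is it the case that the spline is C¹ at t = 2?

73

S_0'(t) = -3 + 2·t + 18·t², so S_0'(2) = 73. On the right, S_1'(2) = b, so b = 73.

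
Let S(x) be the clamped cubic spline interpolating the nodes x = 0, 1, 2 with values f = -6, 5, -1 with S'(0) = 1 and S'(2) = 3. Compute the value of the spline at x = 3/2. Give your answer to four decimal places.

With m_i denoting the second derivative at x_i, h_i = 1, 1, and Δ_i = (y_(i+1) − y_i)/h_i = 11, -6:
  1·m_0 + 4·m_1 + 1·m_2 = 6(Δ_1 - Δ_0) = -102
Clamped end conditions give two more equations: 2h_0·m_0 + h_0·m_1 = 6(Δ_0 - S'(0)) = 60 and h_1·m_1 + 2h_1·m_2 = 6(S'(2) - Δ_1) = 54.
Hence m_0 = 113/2, m_1 = -53, m_2 = 107/2.
On [1, 2], S(x) = 5 + 11/4·(x - 1) - 53/2·(x - 1)² + 71/4·(x - 1)³.
With (x - 1) = 1/2: S(3/2) = 63/32.

1.9688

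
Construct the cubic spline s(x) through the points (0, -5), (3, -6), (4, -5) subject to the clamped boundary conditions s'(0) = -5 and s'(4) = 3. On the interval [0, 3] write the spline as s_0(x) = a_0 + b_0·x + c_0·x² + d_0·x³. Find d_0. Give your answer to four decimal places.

With M_i denoting the second derivative at x_i, h_i = 3, 1, and Δ_i = (y_(i+1) − y_i)/h_i = -1/3, 1:
  3·M_0 + 8·M_1 + 1·M_2 = 6(Δ_1 - Δ_0) = 8
Clamped end conditions give two more equations: 2h_0·M_0 + h_0·M_1 = 6(Δ_0 - s'(0)) = 28 and h_1·M_1 + 2h_1·M_2 = 6(s'(4) - Δ_1) = 12.
Forward elimination and back-substitution give M_0 = 17/3, M_1 = -2, M_2 = 7.
On [0, 3], with s_0(x) = a_0 + b_0·x + c_0·x² + d_0·x³: c_0 = M_0/2 = 17/6, d_0 = (M_1 - M_0)/(6h_0) = -23/54, b_0 = Δ_0 - h_0(2M_0 + M_1)/6 = -5.

-0.4259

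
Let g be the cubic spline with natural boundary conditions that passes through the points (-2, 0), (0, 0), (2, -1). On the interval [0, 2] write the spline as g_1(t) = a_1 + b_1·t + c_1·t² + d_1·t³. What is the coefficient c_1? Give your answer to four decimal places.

With m_i denoting the second derivative at x_i, h_i = 2, 2, and Δ_i = (y_(i+1) − y_i)/h_i = 0, -1/2:
  2·m_0 + 8·m_1 + 2·m_2 = 6(Δ_1 - Δ_0) = -3
Natural end conditions: m_0 = m_2 = 0.
Forward elimination and back-substitution give m_0 = 0, m_1 = -3/8, m_2 = 0.
On [0, 2], with g_1(t) = a_1 + b_1·t + c_1·t² + d_1·t³: c_1 = m_1/2 = -3/16, d_1 = (m_2 - m_1)/(6h_1) = 1/32, b_1 = Δ_1 - h_1(2m_1 + m_2)/6 = -1/4.

-0.1875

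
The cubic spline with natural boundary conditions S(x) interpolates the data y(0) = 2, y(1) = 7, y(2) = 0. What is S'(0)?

8

Put M_i = S'' at the i-th knot. Here h = (1, 1) and Δ = (5, -7), so the interior equations h_(i-1)·M_(i-1) + 2(h_(i-1)+h_i)·M_i + h_i·M_(i+1) = 6(Δ_i − Δ_(i-1)) read
  1·M_0 + 4·M_1 + 1·M_2 = 6(Δ_1 - Δ_0) = -72
Natural end conditions: M_0 = M_2 = 0.
Forward elimination and back-substitution give M_0 = 0, M_1 = -18, M_2 = 0.
On [0, 1], S'(x) = b_0 + 2c_0·x + 3d_0·x² with b_0 = Δ_0 - h_0(2M_0 + M_1)/6 = 8, c_0 = M_0/2 = 0, d_0 = (M_1 - M_0)/(6h_0) = -3. So S'(0) = 8.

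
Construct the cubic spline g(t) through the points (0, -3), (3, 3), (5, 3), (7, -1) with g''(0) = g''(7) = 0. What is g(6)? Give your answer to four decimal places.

1.3158

With m_i denoting the second derivative at x_i, h_i = 3, 2, 2, and Δ_i = (y_(i+1) − y_i)/h_i = 2, 0, -2:
  3·m_0 + 10·m_1 + 2·m_2 = 6(Δ_1 - Δ_0) = -12
  2·m_1 + 8·m_2 + 2·m_3 = 6(Δ_2 - Δ_1) = -12
Natural end conditions: m_0 = m_3 = 0.
Forward elimination and back-substitution give m_0 = 0, m_1 = -18/19, m_2 = -24/19, m_3 = 0.
On [5, 7], g(t) = 3 - 22/19·(t - 5) - 12/19·(t - 5)² + 2/19·(t - 5)³.
With (t - 5) = 1: g(6) = 25/19.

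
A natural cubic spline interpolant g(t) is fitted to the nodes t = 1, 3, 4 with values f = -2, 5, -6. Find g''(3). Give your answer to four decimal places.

Put m_i = g'' at the i-th knot. Here h = (2, 1) and Δ = (7/2, -11), so the interior equations h_(i-1)·m_(i-1) + 2(h_(i-1)+h_i)·m_i + h_i·m_(i+1) = 6(Δ_i − Δ_(i-1)) read
  2·m_0 + 6·m_1 + 1·m_2 = 6(Δ_1 - Δ_0) = -87
Natural end conditions: m_0 = m_2 = 0.
Solving the tridiagonal system: m_0 = 0, m_1 = -29/2, m_2 = 0.

-14.5000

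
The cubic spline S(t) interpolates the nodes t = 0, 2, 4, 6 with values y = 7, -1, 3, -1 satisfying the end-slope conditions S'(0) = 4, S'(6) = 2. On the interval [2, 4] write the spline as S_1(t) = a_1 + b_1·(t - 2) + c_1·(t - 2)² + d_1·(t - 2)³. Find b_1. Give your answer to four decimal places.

-2.5333

Write M_i for S''(x_i). With h_i = 2, 2, 2 and divided differences Δ_i = -4, 2, -2, the continuity of S' gives the tridiagonal system
  2·M_0 + 8·M_1 + 2·M_2 = 6(Δ_1 - Δ_0) = 36
  2·M_1 + 8·M_2 + 2·M_3 = 6(Δ_2 - Δ_1) = -24
Clamped end conditions give two more equations: 2h_0·M_0 + h_0·M_1 = 6(Δ_0 - S'(0)) = -48 and h_2·M_2 + 2h_2·M_3 = 6(S'(6) - Δ_2) = 24.
Hence M_0 = -262/15, M_1 = 164/15, M_2 = -124/15, M_3 = 152/15.
On [2, 4], with S_1(t) = a_1 + b_1·(t - 2) + c_1·(t - 2)² + d_1·(t - 2)³: c_1 = M_1/2 = 82/15, d_1 = (M_2 - M_1)/(6h_1) = -8/5, b_1 = Δ_1 - h_1(2M_1 + M_2)/6 = -38/15.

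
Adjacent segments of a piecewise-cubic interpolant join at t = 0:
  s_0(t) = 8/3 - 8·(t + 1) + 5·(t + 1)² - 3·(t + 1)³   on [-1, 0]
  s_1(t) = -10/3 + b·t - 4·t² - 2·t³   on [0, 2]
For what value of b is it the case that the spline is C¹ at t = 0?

s_0'(t) = -8 + 10·(t + 1) - 9·(t + 1)², so s_0'(0) = -7. On the right, s_1'(0) = b, so b = -7.

-7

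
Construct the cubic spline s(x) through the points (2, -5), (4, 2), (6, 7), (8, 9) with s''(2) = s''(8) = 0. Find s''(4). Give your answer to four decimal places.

-0.5000

Write M_i for s''(x_i). With h_i = 2, 2, 2 and divided differences Δ_i = 7/2, 5/2, 1, the continuity of s' gives the tridiagonal system
  2·M_0 + 8·M_1 + 2·M_2 = 6(Δ_1 - Δ_0) = -6
  2·M_1 + 8·M_2 + 2·M_3 = 6(Δ_2 - Δ_1) = -9
Natural end conditions: M_0 = M_3 = 0.
Solving: M_0 = 0, M_1 = -1/2, M_2 = -1, M_3 = 0.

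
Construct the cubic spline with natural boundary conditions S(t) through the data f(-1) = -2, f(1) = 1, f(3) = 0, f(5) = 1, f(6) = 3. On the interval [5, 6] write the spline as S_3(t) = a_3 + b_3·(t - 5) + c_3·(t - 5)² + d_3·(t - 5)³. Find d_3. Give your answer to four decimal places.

-0.2012

Let m_i = S''(x_i). Step sizes h_i = 2, 2, 2, 1; slopes of the chords Δ_i = (y_(i+1) - y_i)/h_i = 3/2, -1/2, 1/2, 2.
  2·m_0 + 8·m_1 + 2·m_2 = 6(Δ_1 - Δ_0) = -12
  2·m_1 + 8·m_2 + 2·m_3 = 6(Δ_2 - Δ_1) = 6
  2·m_2 + 6·m_3 + 1·m_4 = 6(Δ_3 - Δ_2) = 9
Natural end conditions: m_0 = m_4 = 0.
Solving the tridiagonal system: m_0 = 0, m_1 = -141/82, m_2 = 36/41, m_3 = 99/82, m_4 = 0.
On [5, 6], with S_3(t) = a_3 + b_3·(t - 5) + c_3·(t - 5)² + d_3·(t - 5)³: c_3 = m_3/2 = 99/164, d_3 = (m_4 - m_3)/(6h_3) = -33/164, b_3 = Δ_3 - h_3(2m_3 + m_4)/6 = 131/82.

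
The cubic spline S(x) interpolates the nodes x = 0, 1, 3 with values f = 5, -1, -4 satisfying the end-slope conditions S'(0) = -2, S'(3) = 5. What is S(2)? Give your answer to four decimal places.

-5.4792

Put σ_i = S'' at the i-th knot. Here h = (1, 2) and Δ = (-6, -3/2), so the interior equations h_(i-1)·σ_(i-1) + 2(h_(i-1)+h_i)·σ_i + h_i·σ_(i+1) = 6(Δ_i − Δ_(i-1)) read
  1·σ_0 + 6·σ_1 + 2·σ_2 = 6(Δ_1 - Δ_0) = 27
Clamped end conditions give two more equations: 2h_0·σ_0 + h_0·σ_1 = 6(Δ_0 - S'(0)) = -24 and h_1·σ_1 + 2h_1·σ_2 = 6(S'(3) - Δ_1) = 39.
Solving: σ_0 = -85/6, σ_1 = 13/3, σ_2 = 91/12.
On [1, 3], S(x) = -1 - 83/12·(x - 1) + 13/6·(x - 1)² + 13/48·(x - 1)³.
With (x - 1) = 1: S(2) = -263/48.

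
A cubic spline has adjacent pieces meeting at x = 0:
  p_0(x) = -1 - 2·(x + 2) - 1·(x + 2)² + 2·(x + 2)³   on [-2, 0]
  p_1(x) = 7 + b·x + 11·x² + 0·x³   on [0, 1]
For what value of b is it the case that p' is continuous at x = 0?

18

p_0'(x) = -2 - 2·(x + 2) + 6·(x + 2)², so p_0'(0) = 18. On the right, p_1'(0) = b, so b = 18.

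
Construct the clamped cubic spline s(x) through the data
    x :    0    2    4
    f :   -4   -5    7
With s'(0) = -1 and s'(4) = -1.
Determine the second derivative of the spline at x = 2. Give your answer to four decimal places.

Write M_i for s''(x_i). With h_i = 2, 2 and divided differences Δ_i = -1/2, 6, the continuity of s' gives the tridiagonal system
  2·M_0 + 8·M_1 + 2·M_2 = 6(Δ_1 - Δ_0) = 39
Clamped end conditions give two more equations: 2h_0·M_0 + h_0·M_1 = 6(Δ_0 - s'(0)) = 3 and h_1·M_1 + 2h_1·M_2 = 6(s'(4) - Δ_1) = -42.
Hence M_0 = -33/8, M_1 = 39/4, M_2 = -123/8.

9.7500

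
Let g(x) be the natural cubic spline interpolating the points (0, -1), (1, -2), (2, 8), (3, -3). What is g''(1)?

Write M_i for g''(x_i). With h_i = 1, 1, 1 and divided differences Δ_i = -1, 10, -11, the continuity of g' gives the tridiagonal system
  1·M_0 + 4·M_1 + 1·M_2 = 6(Δ_1 - Δ_0) = 66
  1·M_1 + 4·M_2 + 1·M_3 = 6(Δ_2 - Δ_1) = -126
Natural end conditions: M_0 = M_3 = 0.
Solving: M_0 = 0, M_1 = 26, M_2 = -38, M_3 = 0.

26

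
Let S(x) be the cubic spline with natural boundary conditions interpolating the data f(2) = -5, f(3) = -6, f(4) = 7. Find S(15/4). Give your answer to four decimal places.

2.9297

Put M_i = S'' at the i-th knot. Here h = (1, 1) and Δ = (-1, 13), so the interior equations h_(i-1)·M_(i-1) + 2(h_(i-1)+h_i)·M_i + h_i·M_(i+1) = 6(Δ_i − Δ_(i-1)) read
  1·M_0 + 4·M_1 + 1·M_2 = 6(Δ_1 - Δ_0) = 84
Natural end conditions: M_0 = M_2 = 0.
Solving the tridiagonal system: M_0 = 0, M_1 = 21, M_2 = 0.
On [3, 4], S(x) = -6 + 6·(x - 3) + 21/2·(x - 3)² - 7/2·(x - 3)³.
With (x - 3) = 3/4: S(15/4) = 375/128.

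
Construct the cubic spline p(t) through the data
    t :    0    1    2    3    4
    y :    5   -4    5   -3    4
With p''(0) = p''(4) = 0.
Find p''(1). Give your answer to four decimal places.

With M_i denoting the second derivative at x_i, h_i = 1, 1, 1, 1, and Δ_i = (y_(i+1) − y_i)/h_i = -9, 9, -8, 7:
  1·M_0 + 4·M_1 + 1·M_2 = 6(Δ_1 - Δ_0) = 108
  1·M_1 + 4·M_2 + 1·M_3 = 6(Δ_2 - Δ_1) = -102
  1·M_2 + 4·M_3 + 1·M_4 = 6(Δ_3 - Δ_2) = 90
Natural end conditions: M_0 = M_4 = 0.
Solving: M_0 = 0, M_1 = 1059/28, M_2 = -303/7, M_3 = 933/28, M_4 = 0.

37.8214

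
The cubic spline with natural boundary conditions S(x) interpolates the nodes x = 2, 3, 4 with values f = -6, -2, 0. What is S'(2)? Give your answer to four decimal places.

Put m_i = S'' at the i-th knot. Here h = (1, 1) and Δ = (4, 2), so the interior equations h_(i-1)·m_(i-1) + 2(h_(i-1)+h_i)·m_i + h_i·m_(i+1) = 6(Δ_i − Δ_(i-1)) read
  1·m_0 + 4·m_1 + 1·m_2 = 6(Δ_1 - Δ_0) = -12
Natural end conditions: m_0 = m_2 = 0.
Solving the tridiagonal system: m_0 = 0, m_1 = -3, m_2 = 0.
On [2, 3], S'(x) = b_0 + 2c_0·(x - 2) + 3d_0·(x - 2)² with b_0 = Δ_0 - h_0(2m_0 + m_1)/6 = 9/2, c_0 = m_0/2 = 0, d_0 = (m_1 - m_0)/(6h_0) = -1/2. So S'(2) = 9/2.

4.5000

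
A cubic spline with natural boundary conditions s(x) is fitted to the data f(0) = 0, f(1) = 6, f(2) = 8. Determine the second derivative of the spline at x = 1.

Let m_i = s''(x_i). Step sizes h_i = 1, 1; slopes of the chords Δ_i = (y_(i+1) - y_i)/h_i = 6, 2.
  1·m_0 + 4·m_1 + 1·m_2 = 6(Δ_1 - Δ_0) = -24
Natural end conditions: m_0 = m_2 = 0.
Forward elimination and back-substitution give m_0 = 0, m_1 = -6, m_2 = 0.

-6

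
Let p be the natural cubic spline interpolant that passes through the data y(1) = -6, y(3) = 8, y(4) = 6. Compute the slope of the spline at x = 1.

10

With m_i denoting the second derivative at x_i, h_i = 2, 1, and Δ_i = (y_(i+1) − y_i)/h_i = 7, -2:
  2·m_0 + 6·m_1 + 1·m_2 = 6(Δ_1 - Δ_0) = -54
Natural end conditions: m_0 = m_2 = 0.
Solving: m_0 = 0, m_1 = -9, m_2 = 0.
On [1, 3], p'(x) = b_0 + 2c_0·(x - 1) + 3d_0·(x - 1)² with b_0 = Δ_0 - h_0(2m_0 + m_1)/6 = 10, c_0 = m_0/2 = 0, d_0 = (m_1 - m_0)/(6h_0) = -3/4. So p'(1) = 10.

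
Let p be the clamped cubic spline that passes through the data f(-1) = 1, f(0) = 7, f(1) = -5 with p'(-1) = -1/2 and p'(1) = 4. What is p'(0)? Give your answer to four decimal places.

Let σ_i = p''(x_i). Step sizes h_i = 1, 1; slopes of the chords Δ_i = (y_(i+1) - y_i)/h_i = 6, -12.
  1·σ_0 + 4·σ_1 + 1·σ_2 = 6(Δ_1 - Δ_0) = -108
Clamped end conditions give two more equations: 2h_0·σ_0 + h_0·σ_1 = 6(Δ_0 - p'(-1)) = 39 and h_1·σ_1 + 2h_1·σ_2 = 6(p'(1) - Δ_1) = 96.
Forward elimination and back-substitution give σ_0 = 195/4, σ_1 = -117/2, σ_2 = 309/4.
On [0, 1], p'(t) = b_1 + 2c_1·t + 3d_1·t² with b_1 = Δ_1 - h_1(2σ_1 + σ_2)/6 = -43/8, c_1 = σ_1/2 = -117/4, d_1 = (σ_2 - σ_1)/(6h_1) = 181/8. So p'(0) = -43/8.

-5.3750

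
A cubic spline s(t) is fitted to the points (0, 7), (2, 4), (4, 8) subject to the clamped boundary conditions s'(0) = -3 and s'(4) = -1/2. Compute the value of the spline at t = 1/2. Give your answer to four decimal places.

Put M_i = s'' at the i-th knot. Here h = (2, 2) and Δ = (-3/2, 2), so the interior equations h_(i-1)·M_(i-1) + 2(h_(i-1)+h_i)·M_i + h_i·M_(i+1) = 6(Δ_i − Δ_(i-1)) read
  2·M_0 + 8·M_1 + 2·M_2 = 6(Δ_1 - Δ_0) = 21
Clamped end conditions give two more equations: 2h_0·M_0 + h_0·M_1 = 6(Δ_0 - s'(0)) = 9 and h_1·M_1 + 2h_1·M_2 = 6(s'(4) - Δ_1) = -15.
Solving the tridiagonal system: M_0 = 1/4, M_1 = 4, M_2 = -23/4.
On [0, 2], s(t) = 7 - 3·t + 1/8·t² + 5/16·t³.
With t = 1/2: s(1/2) = 713/128.

5.5703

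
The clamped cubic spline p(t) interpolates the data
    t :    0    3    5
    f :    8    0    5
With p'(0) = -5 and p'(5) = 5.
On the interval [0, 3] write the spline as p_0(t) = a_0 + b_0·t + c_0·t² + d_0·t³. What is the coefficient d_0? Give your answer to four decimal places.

0.0537

Write m_i for p''(x_i). With h_i = 3, 2 and divided differences Δ_i = -8/3, 5/2, the continuity of p' gives the tridiagonal system
  3·m_0 + 10·m_1 + 2·m_2 = 6(Δ_1 - Δ_0) = 31
Clamped end conditions give two more equations: 2h_0·m_0 + h_0·m_1 = 6(Δ_0 - p'(0)) = 14 and h_1·m_1 + 2h_1·m_2 = 6(p'(5) - Δ_1) = 15.
Forward elimination and back-substitution give m_0 = 37/30, m_1 = 11/5, m_2 = 53/20.
On [0, 3], with p_0(t) = a_0 + b_0·t + c_0·t² + d_0·t³: c_0 = m_0/2 = 37/60, d_0 = (m_1 - m_0)/(6h_0) = 29/540, b_0 = Δ_0 - h_0(2m_0 + m_1)/6 = -5.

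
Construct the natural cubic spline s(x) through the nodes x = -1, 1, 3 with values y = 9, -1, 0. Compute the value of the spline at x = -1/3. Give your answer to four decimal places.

Put M_i = s'' at the i-th knot. Here h = (2, 2) and Δ = (-5, 1/2), so the interior equations h_(i-1)·M_(i-1) + 2(h_(i-1)+h_i)·M_i + h_i·M_(i+1) = 6(Δ_i − Δ_(i-1)) read
  2·M_0 + 8·M_1 + 2·M_2 = 6(Δ_1 - Δ_0) = 33
Natural end conditions: M_0 = M_2 = 0.
Hence M_0 = 0, M_1 = 33/8, M_2 = 0.
On [-1, 1], s(x) = 9 - 51/8·(x + 1) + 0·(x + 1)² + 11/32·(x + 1)³.
With (x + 1) = 2/3: s(-1/3) = 131/27.

4.8519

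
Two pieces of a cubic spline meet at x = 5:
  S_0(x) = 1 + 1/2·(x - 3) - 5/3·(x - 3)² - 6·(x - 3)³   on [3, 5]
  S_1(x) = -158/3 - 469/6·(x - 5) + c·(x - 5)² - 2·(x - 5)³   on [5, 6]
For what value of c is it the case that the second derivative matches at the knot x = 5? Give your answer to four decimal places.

-37.6667

S_0''(x) = -10/3 - 36·(x - 3), so S_0''(5) = -226/3. On the right, S_1''(5) = 2c, so c = -113/3.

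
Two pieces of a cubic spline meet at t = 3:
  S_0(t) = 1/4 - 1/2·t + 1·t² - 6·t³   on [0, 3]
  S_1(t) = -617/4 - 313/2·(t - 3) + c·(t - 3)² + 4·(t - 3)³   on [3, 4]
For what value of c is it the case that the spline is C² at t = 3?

-53

S_0''(t) = 2 - 36·t, so S_0''(3) = -106. On the right, S_1''(3) = 2c, so c = -53.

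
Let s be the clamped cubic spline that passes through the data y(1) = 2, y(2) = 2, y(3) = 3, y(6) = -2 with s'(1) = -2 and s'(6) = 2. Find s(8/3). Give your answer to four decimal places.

2.8736

Write M_i for s''(x_i). With h_i = 1, 1, 3 and divided differences Δ_i = 0, 1, -5/3, the continuity of s' gives the tridiagonal system
  1·M_0 + 4·M_1 + 1·M_2 = 6(Δ_1 - Δ_0) = 6
  1·M_1 + 8·M_2 + 3·M_3 = 6(Δ_2 - Δ_1) = -16
Clamped end conditions give two more equations: 2h_0·M_0 + h_0·M_1 = 6(Δ_0 - s'(1)) = 12 and h_2·M_2 + 2h_2·M_3 = 6(s'(6) - Δ_2) = 22.
Solving: M_0 = 156/29, M_1 = 36/29, M_2 = -126/29, M_3 = 508/87.
On [2, 3], s(x) = 2 + 38/29·(x - 2) + 18/29·(x - 2)² - 27/29·(x - 2)³.
With (x - 2) = 2/3: s(8/3) = 250/87.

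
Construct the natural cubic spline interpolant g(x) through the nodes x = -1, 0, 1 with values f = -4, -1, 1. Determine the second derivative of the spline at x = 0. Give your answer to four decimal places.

-1.5000

With σ_i denoting the second derivative at x_i, h_i = 1, 1, and Δ_i = (y_(i+1) − y_i)/h_i = 3, 2:
  1·σ_0 + 4·σ_1 + 1·σ_2 = 6(Δ_1 - Δ_0) = -6
Natural end conditions: σ_0 = σ_2 = 0.
Forward elimination and back-substitution give σ_0 = 0, σ_1 = -3/2, σ_2 = 0.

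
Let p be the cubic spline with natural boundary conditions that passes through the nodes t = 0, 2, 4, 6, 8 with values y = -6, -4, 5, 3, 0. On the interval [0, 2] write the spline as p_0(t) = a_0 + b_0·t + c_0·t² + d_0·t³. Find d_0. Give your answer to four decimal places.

With σ_i denoting the second derivative at x_i, h_i = 2, 2, 2, 2, and Δ_i = (y_(i+1) − y_i)/h_i = 1, 9/2, -1, -3/2:
  2·σ_0 + 8·σ_1 + 2·σ_2 = 6(Δ_1 - Δ_0) = 21
  2·σ_1 + 8·σ_2 + 2·σ_3 = 6(Δ_2 - Δ_1) = -33
  2·σ_2 + 8·σ_3 + 2·σ_4 = 6(Δ_3 - Δ_2) = -3
Natural end conditions: σ_0 = σ_4 = 0.
Forward elimination and back-substitution give σ_0 = 0, σ_1 = 111/28, σ_2 = -75/14, σ_3 = 27/28, σ_4 = 0.
On [0, 2], with p_0(t) = a_0 + b_0·t + c_0·t² + d_0·t³: c_0 = σ_0/2 = 0, d_0 = (σ_1 - σ_0)/(6h_0) = 37/112, b_0 = Δ_0 - h_0(2σ_0 + σ_1)/6 = -9/28.

0.3304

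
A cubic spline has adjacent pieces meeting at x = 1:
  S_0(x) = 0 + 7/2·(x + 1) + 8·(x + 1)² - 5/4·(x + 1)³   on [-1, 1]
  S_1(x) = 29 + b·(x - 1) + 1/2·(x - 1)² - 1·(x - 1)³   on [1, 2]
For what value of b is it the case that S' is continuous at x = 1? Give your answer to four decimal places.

20.5000

S_0'(x) = 7/2 + 16·(x + 1) - 15/4·(x + 1)², so S_0'(1) = 41/2. On the right, S_1'(1) = b, so b = 41/2.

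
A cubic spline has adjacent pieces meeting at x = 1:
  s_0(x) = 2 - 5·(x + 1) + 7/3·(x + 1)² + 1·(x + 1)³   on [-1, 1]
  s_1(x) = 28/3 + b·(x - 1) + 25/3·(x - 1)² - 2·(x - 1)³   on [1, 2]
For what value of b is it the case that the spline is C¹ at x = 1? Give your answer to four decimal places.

16.3333

s_0'(x) = -5 + 14/3·(x + 1) + 3·(x + 1)², so s_0'(1) = 49/3. On the right, s_1'(1) = b, so b = 49/3.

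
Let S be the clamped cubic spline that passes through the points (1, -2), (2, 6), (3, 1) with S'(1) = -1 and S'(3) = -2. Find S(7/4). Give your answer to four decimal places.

Write σ_i for S''(x_i). With h_i = 1, 1 and divided differences Δ_i = 8, -5, the continuity of S' gives the tridiagonal system
  1·σ_0 + 4·σ_1 + 1·σ_2 = 6(Δ_1 - Δ_0) = -78
Clamped end conditions give two more equations: 2h_0·σ_0 + h_0·σ_1 = 6(Δ_0 - S'(1)) = 54 and h_1·σ_1 + 2h_1·σ_2 = 6(S'(3) - Δ_1) = 18.
Hence σ_0 = 46, σ_1 = -38, σ_2 = 28.
On [1, 2], S(t) = -2 - 1·(t - 1) + 23·(t - 1)² - 14·(t - 1)³.
With (t - 1) = 3/4: S(7/4) = 137/32.

4.2813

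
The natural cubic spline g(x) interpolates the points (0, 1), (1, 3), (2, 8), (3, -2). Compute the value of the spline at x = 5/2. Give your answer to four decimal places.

4.5750

With M_i denoting the second derivative at x_i, h_i = 1, 1, 1, and Δ_i = (y_(i+1) − y_i)/h_i = 2, 5, -10:
  1·M_0 + 4·M_1 + 1·M_2 = 6(Δ_1 - Δ_0) = 18
  1·M_1 + 4·M_2 + 1·M_3 = 6(Δ_2 - Δ_1) = -90
Natural end conditions: M_0 = M_3 = 0.
Hence M_0 = 0, M_1 = 54/5, M_2 = -126/5, M_3 = 0.
On [2, 3], g(x) = 8 - 8/5·(x - 2) - 63/5·(x - 2)² + 21/5·(x - 2)³.
With (x - 2) = 1/2: g(5/2) = 183/40.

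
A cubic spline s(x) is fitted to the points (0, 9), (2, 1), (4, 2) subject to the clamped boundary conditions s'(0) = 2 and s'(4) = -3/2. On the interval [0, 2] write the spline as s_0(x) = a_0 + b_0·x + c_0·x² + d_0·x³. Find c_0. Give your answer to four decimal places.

-6.6250

With m_i denoting the second derivative at x_i, h_i = 2, 2, and Δ_i = (y_(i+1) − y_i)/h_i = -4, 1/2:
  2·m_0 + 8·m_1 + 2·m_2 = 6(Δ_1 - Δ_0) = 27
Clamped end conditions give two more equations: 2h_0·m_0 + h_0·m_1 = 6(Δ_0 - s'(0)) = -36 and h_1·m_1 + 2h_1·m_2 = 6(s'(4) - Δ_1) = -12.
Hence m_0 = -53/4, m_1 = 17/2, m_2 = -29/4.
On [0, 2], with s_0(x) = a_0 + b_0·x + c_0·x² + d_0·x³: c_0 = m_0/2 = -53/8, d_0 = (m_1 - m_0)/(6h_0) = 29/16, b_0 = Δ_0 - h_0(2m_0 + m_1)/6 = 2.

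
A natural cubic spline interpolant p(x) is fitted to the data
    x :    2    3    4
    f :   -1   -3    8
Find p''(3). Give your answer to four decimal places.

With σ_i denoting the second derivative at x_i, h_i = 1, 1, and Δ_i = (y_(i+1) − y_i)/h_i = -2, 11:
  1·σ_0 + 4·σ_1 + 1·σ_2 = 6(Δ_1 - Δ_0) = 78
Natural end conditions: σ_0 = σ_2 = 0.
Forward elimination and back-substitution give σ_0 = 0, σ_1 = 39/2, σ_2 = 0.

19.5000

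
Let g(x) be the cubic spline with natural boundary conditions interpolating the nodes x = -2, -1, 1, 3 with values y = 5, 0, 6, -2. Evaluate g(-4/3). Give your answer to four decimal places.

Let m_i = g''(x_i). Step sizes h_i = 1, 2, 2; slopes of the chords Δ_i = (y_(i+1) - y_i)/h_i = -5, 3, -4.
  1·m_0 + 6·m_1 + 2·m_2 = 6(Δ_1 - Δ_0) = 48
  2·m_1 + 8·m_2 + 2·m_3 = 6(Δ_2 - Δ_1) = -42
Natural end conditions: m_0 = m_3 = 0.
Hence m_0 = 0, m_1 = 117/11, m_2 = -87/11, m_3 = 0.
On [-2, -1], g(x) = 5 - 149/22·(x + 2) + 0·(x + 2)² + 39/22·(x + 2)³.
With (x + 2) = 2/3: g(-4/3) = 100/99.

1.0101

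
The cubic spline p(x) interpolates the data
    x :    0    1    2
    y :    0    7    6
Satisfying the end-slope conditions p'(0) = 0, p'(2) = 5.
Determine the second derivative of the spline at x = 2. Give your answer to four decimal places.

Write σ_i for p''(x_i). With h_i = 1, 1 and divided differences Δ_i = 7, -1, the continuity of p' gives the tridiagonal system
  1·σ_0 + 4·σ_1 + 1·σ_2 = 6(Δ_1 - Δ_0) = -48
Clamped end conditions give two more equations: 2h_0·σ_0 + h_0·σ_1 = 6(Δ_0 - p'(0)) = 42 and h_1·σ_1 + 2h_1·σ_2 = 6(p'(2) - Δ_1) = 36.
Hence σ_0 = 71/2, σ_1 = -29, σ_2 = 65/2.

32.5000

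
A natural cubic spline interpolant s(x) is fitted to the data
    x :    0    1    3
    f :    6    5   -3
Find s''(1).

-3

Put m_i = s'' at the i-th knot. Here h = (1, 2) and Δ = (-1, -4), so the interior equations h_(i-1)·m_(i-1) + 2(h_(i-1)+h_i)·m_i + h_i·m_(i+1) = 6(Δ_i − Δ_(i-1)) read
  1·m_0 + 6·m_1 + 2·m_2 = 6(Δ_1 - Δ_0) = -18
Natural end conditions: m_0 = m_2 = 0.
Hence m_0 = 0, m_1 = -3, m_2 = 0.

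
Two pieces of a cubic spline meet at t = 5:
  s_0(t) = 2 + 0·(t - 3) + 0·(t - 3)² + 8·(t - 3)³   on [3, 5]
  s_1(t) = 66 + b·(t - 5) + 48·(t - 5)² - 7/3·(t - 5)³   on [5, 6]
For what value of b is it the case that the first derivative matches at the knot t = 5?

s_0'(t) = 0 + 0·(t - 3) + 24·(t - 3)², so s_0'(5) = 96. On the right, s_1'(5) = b, so b = 96.

96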